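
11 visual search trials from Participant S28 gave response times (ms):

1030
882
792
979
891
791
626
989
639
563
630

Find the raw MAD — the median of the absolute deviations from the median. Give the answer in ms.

Sorted: 563, 626, 630, 639, 791, 792, 882, 891, 979, 989, 1030 → median = 792
|x − 792|: 238, 90, 0, 187, 99, 1, 166, 197, 153, 229, 162
Sorted deviations: 0, 1, 90, 99, 153, 162, 166, 187, 197, 229, 238 → MAD = 162

162 ms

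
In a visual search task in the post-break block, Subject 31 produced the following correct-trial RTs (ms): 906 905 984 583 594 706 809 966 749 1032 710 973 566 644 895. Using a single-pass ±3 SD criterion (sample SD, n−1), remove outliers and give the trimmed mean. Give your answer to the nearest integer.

n = 15, ΣRT = 12022, M = 801.467
Σ(x−M)² = 364653.73; s = √(364653.73/14) = 161.390
Cutoffs: 801.467 ± 3·161.390 → [317.3, 1285.6]
No RTs fall outside the cutoffs; all 15 retained. Mean = 12022/15 = 801.467

801 ms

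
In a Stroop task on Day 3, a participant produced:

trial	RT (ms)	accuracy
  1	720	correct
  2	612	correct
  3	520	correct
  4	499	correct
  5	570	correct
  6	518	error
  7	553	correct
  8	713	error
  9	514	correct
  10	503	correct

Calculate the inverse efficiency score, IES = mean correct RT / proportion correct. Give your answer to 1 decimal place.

701.7 ms

Correct trials (n=8): 720, 612, 520, 499, 570, 553, 514, 503
Mean correct RT = 4491/8 = 561.3750 ms
Proportion correct = 8/10
IES = 561.3750 / (8/10) = 701.719 ms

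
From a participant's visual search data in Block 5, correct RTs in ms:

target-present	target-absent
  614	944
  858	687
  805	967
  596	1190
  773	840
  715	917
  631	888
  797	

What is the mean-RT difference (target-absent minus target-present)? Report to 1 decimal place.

M(target-present) = 5789/8 = 723.625
M(target-absent) = 6433/7 = 919.000
Difference = 919.000 − 723.625 = 195.375 ms

195.4 ms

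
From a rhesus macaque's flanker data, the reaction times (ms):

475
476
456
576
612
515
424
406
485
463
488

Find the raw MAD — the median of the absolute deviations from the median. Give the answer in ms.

20 ms

Sorted: 406, 424, 456, 463, 475, 476, 485, 488, 515, 576, 612 → median = 476
|x − 476|: 1, 0, 20, 100, 136, 39, 52, 70, 9, 13, 12
Sorted deviations: 0, 1, 9, 12, 13, 20, 39, 52, 70, 100, 136 → MAD = 20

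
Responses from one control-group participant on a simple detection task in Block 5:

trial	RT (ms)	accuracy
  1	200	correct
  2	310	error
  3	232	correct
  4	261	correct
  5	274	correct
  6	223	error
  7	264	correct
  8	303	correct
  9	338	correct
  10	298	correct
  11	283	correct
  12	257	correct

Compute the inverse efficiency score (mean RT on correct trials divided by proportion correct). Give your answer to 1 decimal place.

325.2 ms

Correct trials (n=10): 200, 232, 261, 274, 264, 303, 338, 298, 283, 257
Mean correct RT = 2710/10 = 271.0000 ms
Proportion correct = 10/12
IES = 271.0000 / (10/12) = 325.200 ms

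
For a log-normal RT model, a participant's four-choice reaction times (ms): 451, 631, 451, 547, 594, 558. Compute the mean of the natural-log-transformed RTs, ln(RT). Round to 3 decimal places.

ln(RT): 6.1115, 6.4473, 6.1115, 6.3044, 6.3869, 6.3244
Σ ln(RT) = 37.6859
Mean = 37.6859/6 = 6.28099

6.281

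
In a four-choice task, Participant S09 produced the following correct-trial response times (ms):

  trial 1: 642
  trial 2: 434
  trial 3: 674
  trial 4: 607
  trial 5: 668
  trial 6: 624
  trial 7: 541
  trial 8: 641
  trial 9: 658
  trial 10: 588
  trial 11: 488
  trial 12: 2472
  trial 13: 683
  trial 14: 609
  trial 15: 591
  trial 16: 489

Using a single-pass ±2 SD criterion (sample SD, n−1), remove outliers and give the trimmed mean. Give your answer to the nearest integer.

596 ms

n = 16, ΣRT = 11409, M = 713.062
Σ(x−M)² = 3380484.94; s = √(3380484.94/15) = 474.727
Cutoffs: 713.062 ± 2·474.727 → [-236.4, 1662.5]
Outside: 2472 → excluded.
Retained (n=15): Σ = 8937, mean = 8937/15 = 595.800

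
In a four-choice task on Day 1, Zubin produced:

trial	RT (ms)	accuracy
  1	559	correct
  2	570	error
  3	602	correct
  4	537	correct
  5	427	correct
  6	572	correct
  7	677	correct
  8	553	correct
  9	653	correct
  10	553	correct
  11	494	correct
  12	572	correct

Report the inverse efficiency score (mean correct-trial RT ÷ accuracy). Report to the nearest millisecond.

615 ms

Correct trials (n=11): 559, 602, 537, 427, 572, 677, 553, 653, 553, 494, 572
Mean correct RT = 6199/11 = 563.5455 ms
Proportion correct = 11/12
IES = 563.5455 / (11/12) = 614.777 ms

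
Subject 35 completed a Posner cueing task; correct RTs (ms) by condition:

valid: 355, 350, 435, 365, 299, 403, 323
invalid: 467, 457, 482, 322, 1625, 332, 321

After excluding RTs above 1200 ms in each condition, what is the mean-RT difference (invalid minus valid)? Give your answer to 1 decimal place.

35.4 ms

invalid: exclude 1625
M(valid) = 2530/7 = 361.429
M(invalid) = 2381/6 = 396.833
Difference = 396.833 − 361.429 = 35.405 ms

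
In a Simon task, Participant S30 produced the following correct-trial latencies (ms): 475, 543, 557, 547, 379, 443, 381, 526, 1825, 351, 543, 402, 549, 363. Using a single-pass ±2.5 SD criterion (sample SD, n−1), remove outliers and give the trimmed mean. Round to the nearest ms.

466 ms

n = 14, ΣRT = 7884, M = 563.143
Σ(x−M)² = 1795289.71; s = √(1795289.71/13) = 371.617
Cutoffs: 563.143 ± 2.5·371.617 → [-365.9, 1492.2]
Outside: 1825 → excluded.
Retained (n=13): Σ = 6059, mean = 6059/13 = 466.077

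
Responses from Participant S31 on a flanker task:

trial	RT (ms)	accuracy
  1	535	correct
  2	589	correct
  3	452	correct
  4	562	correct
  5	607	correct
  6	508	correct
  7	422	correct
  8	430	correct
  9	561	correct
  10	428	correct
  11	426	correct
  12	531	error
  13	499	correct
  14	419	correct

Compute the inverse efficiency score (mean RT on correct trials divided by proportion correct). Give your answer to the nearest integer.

Correct trials (n=13): 535, 589, 452, 562, 607, 508, 422, 430, 561, 428, 426, 499, 419
Mean correct RT = 6438/13 = 495.2308 ms
Proportion correct = 13/14
IES = 495.2308 / (13/14) = 533.325 ms

533 ms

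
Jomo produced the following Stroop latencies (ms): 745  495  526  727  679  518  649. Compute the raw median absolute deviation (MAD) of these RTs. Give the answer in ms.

96 ms

Sorted: 495, 518, 526, 649, 679, 727, 745 → median = 649
|x − 649|: 96, 154, 123, 78, 30, 131, 0
Sorted deviations: 0, 30, 78, 96, 123, 131, 154 → MAD = 96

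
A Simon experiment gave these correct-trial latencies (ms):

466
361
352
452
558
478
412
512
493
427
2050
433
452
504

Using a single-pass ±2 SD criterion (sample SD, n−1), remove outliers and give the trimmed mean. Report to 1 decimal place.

453.8 ms

n = 14, ΣRT = 7950, M = 567.857
Σ(x−M)² = 2406643.71; s = √(2406643.71/13) = 430.263
Cutoffs: 567.857 ± 2·430.263 → [-292.7, 1428.4]
Outside: 2050 → excluded.
Retained (n=13): Σ = 5900, mean = 5900/13 = 453.846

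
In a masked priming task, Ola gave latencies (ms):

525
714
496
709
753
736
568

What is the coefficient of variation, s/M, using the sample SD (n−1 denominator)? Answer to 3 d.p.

0.170

n = 7, Σ = 4501, M = 643.0000
Σ(x−M)² = 71304.000; s = √(71304.000/6) = 109.0138
CV = 109.0138 / 643.0000 = 0.16954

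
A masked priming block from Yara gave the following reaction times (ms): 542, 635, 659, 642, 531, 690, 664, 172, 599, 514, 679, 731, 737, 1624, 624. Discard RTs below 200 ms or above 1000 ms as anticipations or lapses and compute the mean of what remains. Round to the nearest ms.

Excluded: 172, 1624
Retained (n=13): Σ = 8247
Mean = 8247/13 = 634.3846

634 ms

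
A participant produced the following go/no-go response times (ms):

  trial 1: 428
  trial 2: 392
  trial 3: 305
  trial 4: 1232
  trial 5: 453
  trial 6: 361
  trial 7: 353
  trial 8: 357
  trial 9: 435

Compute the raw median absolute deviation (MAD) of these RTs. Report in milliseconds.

Sorted: 305, 353, 357, 361, 392, 428, 435, 453, 1232 → median = 392
|x − 392|: 36, 0, 87, 840, 61, 31, 39, 35, 43
Sorted deviations: 0, 31, 35, 36, 39, 43, 61, 87, 840 → MAD = 39

39 ms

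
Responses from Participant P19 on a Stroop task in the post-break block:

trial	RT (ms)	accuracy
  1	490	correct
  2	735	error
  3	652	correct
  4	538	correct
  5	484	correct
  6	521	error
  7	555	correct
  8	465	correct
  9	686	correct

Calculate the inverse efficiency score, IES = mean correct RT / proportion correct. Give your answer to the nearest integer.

711 ms

Correct trials (n=7): 490, 652, 538, 484, 555, 465, 686
Mean correct RT = 3870/7 = 552.8571 ms
Proportion correct = 7/9
IES = 552.8571 / (7/9) = 710.816 ms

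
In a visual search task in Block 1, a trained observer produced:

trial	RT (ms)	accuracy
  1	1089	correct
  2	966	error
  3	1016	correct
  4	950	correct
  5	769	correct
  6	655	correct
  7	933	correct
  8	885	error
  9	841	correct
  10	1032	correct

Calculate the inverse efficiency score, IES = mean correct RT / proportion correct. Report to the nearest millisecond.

1138 ms

Correct trials (n=8): 1089, 1016, 950, 769, 655, 933, 841, 1032
Mean correct RT = 7285/8 = 910.6250 ms
Proportion correct = 8/10
IES = 910.6250 / (8/10) = 1138.281 ms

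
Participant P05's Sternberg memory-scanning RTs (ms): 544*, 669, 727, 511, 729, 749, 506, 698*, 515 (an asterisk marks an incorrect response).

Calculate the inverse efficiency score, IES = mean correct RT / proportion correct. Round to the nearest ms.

Correct trials (n=7): 669, 727, 511, 729, 749, 506, 515
Mean correct RT = 4406/7 = 629.4286 ms
Proportion correct = 7/9
IES = 629.4286 / (7/9) = 809.265 ms

809 ms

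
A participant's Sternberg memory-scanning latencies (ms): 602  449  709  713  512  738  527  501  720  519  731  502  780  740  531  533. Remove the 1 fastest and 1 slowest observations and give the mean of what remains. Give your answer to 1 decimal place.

Sorted: 449, 501, 502, 512, 519, 527, 531, 533, 602, 709, 713, 720, 731, 738, 740, 780
Drop lowest 1 (449) and highest 1 (780)
Remaining (n=14): Σ = 8578, mean = 8578/14 = 612.714

612.7 ms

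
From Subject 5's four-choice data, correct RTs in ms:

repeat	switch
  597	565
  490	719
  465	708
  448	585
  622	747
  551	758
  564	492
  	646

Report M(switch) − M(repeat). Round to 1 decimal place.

118.6 ms

M(repeat) = 3737/7 = 533.857
M(switch) = 5220/8 = 652.500
Difference = 652.500 − 533.857 = 118.643 ms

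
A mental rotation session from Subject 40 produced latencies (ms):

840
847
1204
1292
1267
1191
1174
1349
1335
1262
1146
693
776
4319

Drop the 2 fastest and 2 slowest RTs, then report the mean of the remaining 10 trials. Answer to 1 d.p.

1155.8 ms

Sorted: 693, 776, 840, 847, 1146, 1174, 1191, 1204, 1262, 1267, 1292, 1335, 1349, 4319
Drop lowest 2 (693, 776) and highest 2 (1349, 4319)
Remaining (n=10): Σ = 11558, mean = 11558/10 = 1155.800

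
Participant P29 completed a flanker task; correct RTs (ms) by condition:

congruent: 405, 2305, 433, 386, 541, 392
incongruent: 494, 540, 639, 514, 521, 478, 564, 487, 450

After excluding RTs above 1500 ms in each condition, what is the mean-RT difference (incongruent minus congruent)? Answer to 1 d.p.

congruent: exclude 2305
M(congruent) = 2157/5 = 431.400
M(incongruent) = 4687/9 = 520.778
Difference = 520.778 − 431.400 = 89.378 ms

89.4 ms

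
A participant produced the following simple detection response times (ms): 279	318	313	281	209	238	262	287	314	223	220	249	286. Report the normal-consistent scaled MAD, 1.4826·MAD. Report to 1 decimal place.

50.4 ms

Sorted: 209, 220, 223, 238, 249, 262, 279, 281, 286, 287, 313, 314, 318 → median = 279
|x − 279| sorted: 0, 2, 7, 8, 17, 30, 34, 35, 39, 41, 56, 59, 70 → MAD = 34
Robust SD ≈ 1.4826 × 34 = 50.408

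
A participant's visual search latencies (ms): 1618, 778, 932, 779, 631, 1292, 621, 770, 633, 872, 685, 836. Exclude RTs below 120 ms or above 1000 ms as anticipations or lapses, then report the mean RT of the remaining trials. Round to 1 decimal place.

Excluded: 1292, 1618
Retained (n=10): Σ = 7537
Mean = 7537/10 = 753.7000

753.7 ms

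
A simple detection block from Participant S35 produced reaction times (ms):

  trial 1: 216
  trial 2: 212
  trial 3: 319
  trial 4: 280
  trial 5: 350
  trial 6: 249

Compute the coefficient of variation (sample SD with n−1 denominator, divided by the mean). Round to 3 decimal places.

n = 6, Σ = 1626, M = 271.0000
Σ(x−M)² = 15616.000; s = √(15616.000/5) = 55.8856
CV = 55.8856 / 271.0000 = 0.20622

0.206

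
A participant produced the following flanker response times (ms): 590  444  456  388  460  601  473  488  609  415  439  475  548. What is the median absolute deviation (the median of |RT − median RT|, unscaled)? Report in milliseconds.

Sorted: 388, 415, 439, 444, 456, 460, 473, 475, 488, 548, 590, 601, 609 → median = 473
|x − 473|: 117, 29, 17, 85, 13, 128, 0, 15, 136, 58, 34, 2, 75
Sorted deviations: 0, 2, 13, 15, 17, 29, 34, 58, 75, 85, 117, 128, 136 → MAD = 34

34 ms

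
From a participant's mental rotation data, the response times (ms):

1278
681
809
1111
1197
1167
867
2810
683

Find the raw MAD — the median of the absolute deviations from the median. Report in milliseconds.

Sorted: 681, 683, 809, 867, 1111, 1167, 1197, 1278, 2810 → median = 1111
|x − 1111|: 167, 430, 302, 0, 86, 56, 244, 1699, 428
Sorted deviations: 0, 56, 86, 167, 244, 302, 428, 430, 1699 → MAD = 244

244 ms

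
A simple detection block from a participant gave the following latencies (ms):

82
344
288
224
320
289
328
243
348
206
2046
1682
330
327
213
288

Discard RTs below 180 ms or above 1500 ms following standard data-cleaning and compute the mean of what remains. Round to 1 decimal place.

Excluded: 82, 1682, 2046
Retained (n=13): Σ = 3748
Mean = 3748/13 = 288.3077

288.3 ms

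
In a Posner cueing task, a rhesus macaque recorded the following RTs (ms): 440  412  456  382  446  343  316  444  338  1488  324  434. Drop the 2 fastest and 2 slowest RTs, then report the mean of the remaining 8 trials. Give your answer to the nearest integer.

Sorted: 316, 324, 338, 343, 382, 412, 434, 440, 444, 446, 456, 1488
Drop lowest 2 (316, 324) and highest 2 (456, 1488)
Remaining (n=8): Σ = 3239, mean = 3239/8 = 404.875

405 ms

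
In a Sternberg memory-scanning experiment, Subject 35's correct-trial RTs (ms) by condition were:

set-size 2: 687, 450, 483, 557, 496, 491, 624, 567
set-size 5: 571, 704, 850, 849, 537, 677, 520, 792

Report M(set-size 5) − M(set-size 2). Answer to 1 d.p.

M(set-size 2) = 4355/8 = 544.375
M(set-size 5) = 5500/8 = 687.500
Difference = 687.500 − 544.375 = 143.125 ms

143.1 ms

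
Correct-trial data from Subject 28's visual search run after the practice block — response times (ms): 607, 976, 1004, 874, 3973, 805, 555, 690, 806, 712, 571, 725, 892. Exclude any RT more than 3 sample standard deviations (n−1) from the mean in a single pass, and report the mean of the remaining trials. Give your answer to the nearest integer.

n = 13, ΣRT = 13190, M = 1014.615
Σ(x−M)² = 9730929.08; s = √(9730929.08/12) = 900.506
Cutoffs: 1014.615 ± 3·900.506 → [-1686.9, 3716.1]
Outside: 3973 → excluded.
Retained (n=12): Σ = 9217, mean = 9217/12 = 768.083

768 ms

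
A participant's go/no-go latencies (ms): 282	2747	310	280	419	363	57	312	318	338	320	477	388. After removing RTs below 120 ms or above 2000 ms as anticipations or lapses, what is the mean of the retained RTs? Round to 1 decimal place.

346.1 ms

Excluded: 57, 2747
Retained (n=11): Σ = 3807
Mean = 3807/11 = 346.0909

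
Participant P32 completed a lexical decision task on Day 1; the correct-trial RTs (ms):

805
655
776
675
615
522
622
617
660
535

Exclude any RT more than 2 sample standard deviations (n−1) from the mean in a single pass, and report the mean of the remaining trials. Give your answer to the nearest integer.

648 ms

n = 10, ΣRT = 6482, M = 648.200
Σ(x−M)² = 73325.60; s = √(73325.60/9) = 90.262
Cutoffs: 648.200 ± 2·90.262 → [467.7, 828.7]
No RTs fall outside the cutoffs; all 10 retained. Mean = 6482/10 = 648.200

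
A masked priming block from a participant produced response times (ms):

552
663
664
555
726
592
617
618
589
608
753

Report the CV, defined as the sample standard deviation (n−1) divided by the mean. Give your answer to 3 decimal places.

n = 11, Σ = 6937, M = 630.6364
Σ(x−M)² = 42216.545; s = √(42216.545/10) = 64.9743
CV = 64.9743 / 630.6364 = 0.10303

0.103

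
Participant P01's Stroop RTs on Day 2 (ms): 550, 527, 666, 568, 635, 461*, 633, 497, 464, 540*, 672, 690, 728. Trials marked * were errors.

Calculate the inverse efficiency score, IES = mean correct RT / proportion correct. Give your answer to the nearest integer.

Correct trials (n=11): 550, 527, 666, 568, 635, 633, 497, 464, 672, 690, 728
Mean correct RT = 6630/11 = 602.7273 ms
Proportion correct = 11/13
IES = 602.7273 / (11/13) = 712.314 ms

712 ms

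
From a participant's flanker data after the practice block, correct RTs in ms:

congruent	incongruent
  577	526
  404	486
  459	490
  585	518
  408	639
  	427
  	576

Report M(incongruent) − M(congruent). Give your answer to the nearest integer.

37 ms

M(congruent) = 2433/5 = 486.600
M(incongruent) = 3662/7 = 523.143
Difference = 523.143 − 486.600 = 36.543 ms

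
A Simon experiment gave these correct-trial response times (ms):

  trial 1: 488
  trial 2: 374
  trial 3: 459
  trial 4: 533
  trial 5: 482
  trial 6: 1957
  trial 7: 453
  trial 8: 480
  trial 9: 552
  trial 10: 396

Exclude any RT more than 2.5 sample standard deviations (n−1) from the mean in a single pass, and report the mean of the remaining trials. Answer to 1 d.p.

468.6 ms

n = 10, ΣRT = 6174, M = 617.400
Σ(x−M)² = 2020264.40; s = √(2020264.40/9) = 473.787
Cutoffs: 617.400 ± 2.5·473.787 → [-567.1, 1801.9]
Outside: 1957 → excluded.
Retained (n=9): Σ = 4217, mean = 4217/9 = 468.556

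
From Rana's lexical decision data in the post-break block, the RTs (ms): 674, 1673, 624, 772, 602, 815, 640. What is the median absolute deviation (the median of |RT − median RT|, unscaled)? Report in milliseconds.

Sorted: 602, 624, 640, 674, 772, 815, 1673 → median = 674
|x − 674|: 0, 999, 50, 98, 72, 141, 34
Sorted deviations: 0, 34, 50, 72, 98, 141, 999 → MAD = 72

72 ms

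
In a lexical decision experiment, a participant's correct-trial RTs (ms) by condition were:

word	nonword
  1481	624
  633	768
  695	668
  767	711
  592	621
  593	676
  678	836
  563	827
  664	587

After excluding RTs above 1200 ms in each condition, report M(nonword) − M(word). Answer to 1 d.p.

53.9 ms

word: exclude 1481
M(word) = 5185/8 = 648.125
M(nonword) = 6318/9 = 702.000
Difference = 702.000 − 648.125 = 53.875 ms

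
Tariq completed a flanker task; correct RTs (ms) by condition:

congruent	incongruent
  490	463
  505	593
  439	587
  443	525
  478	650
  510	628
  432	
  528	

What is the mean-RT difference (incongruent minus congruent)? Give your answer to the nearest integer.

96 ms

M(congruent) = 3825/8 = 478.125
M(incongruent) = 3446/6 = 574.333
Difference = 574.333 − 478.125 = 96.208 ms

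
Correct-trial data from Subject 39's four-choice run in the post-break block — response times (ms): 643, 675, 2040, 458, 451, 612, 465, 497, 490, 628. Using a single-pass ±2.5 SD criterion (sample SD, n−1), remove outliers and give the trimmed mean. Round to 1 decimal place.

n = 10, ΣRT = 6959, M = 695.900
Σ(x−M)² = 2073332.90; s = √(2073332.90/9) = 479.969
Cutoffs: 695.900 ± 2.5·479.969 → [-504.0, 1895.8]
Outside: 2040 → excluded.
Retained (n=9): Σ = 4919, mean = 4919/9 = 546.556

546.6 ms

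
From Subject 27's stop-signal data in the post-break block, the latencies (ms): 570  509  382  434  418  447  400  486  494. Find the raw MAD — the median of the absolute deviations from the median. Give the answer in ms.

47 ms

Sorted: 382, 400, 418, 434, 447, 486, 494, 509, 570 → median = 447
|x − 447|: 123, 62, 65, 13, 29, 0, 47, 39, 47
Sorted deviations: 0, 13, 29, 39, 47, 47, 62, 65, 123 → MAD = 47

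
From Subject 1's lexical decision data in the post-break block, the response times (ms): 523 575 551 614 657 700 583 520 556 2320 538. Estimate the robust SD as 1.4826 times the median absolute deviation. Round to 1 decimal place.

57.8 ms

Sorted: 520, 523, 538, 551, 556, 575, 583, 614, 657, 700, 2320 → median = 575
|x − 575| sorted: 0, 8, 19, 24, 37, 39, 52, 55, 82, 125, 1745 → MAD = 39
Robust SD ≈ 1.4826 × 39 = 57.821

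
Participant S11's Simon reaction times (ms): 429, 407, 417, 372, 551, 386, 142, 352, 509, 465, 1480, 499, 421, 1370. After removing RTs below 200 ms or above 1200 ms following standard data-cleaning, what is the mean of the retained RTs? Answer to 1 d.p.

437.1 ms

Excluded: 142, 1370, 1480
Retained (n=11): Σ = 4808
Mean = 4808/11 = 437.0909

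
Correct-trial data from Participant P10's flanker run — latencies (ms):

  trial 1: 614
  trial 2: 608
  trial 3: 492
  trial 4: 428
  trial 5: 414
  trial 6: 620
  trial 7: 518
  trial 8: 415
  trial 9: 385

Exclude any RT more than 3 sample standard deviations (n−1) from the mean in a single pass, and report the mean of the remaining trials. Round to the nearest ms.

499 ms

n = 9, ΣRT = 4494, M = 499.333
Σ(x−M)² = 72474.00; s = √(72474.00/8) = 95.180
Cutoffs: 499.333 ± 3·95.180 → [213.8, 784.9]
No RTs fall outside the cutoffs; all 9 retained. Mean = 4494/9 = 499.333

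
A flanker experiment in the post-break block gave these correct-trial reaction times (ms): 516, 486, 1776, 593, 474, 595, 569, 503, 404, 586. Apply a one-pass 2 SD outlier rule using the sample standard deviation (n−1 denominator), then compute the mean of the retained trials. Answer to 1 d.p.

n = 10, ΣRT = 6502, M = 650.200
Σ(x−M)² = 1442759.60; s = √(1442759.60/9) = 400.383
Cutoffs: 650.200 ± 2·400.383 → [-150.6, 1451.0]
Outside: 1776 → excluded.
Retained (n=9): Σ = 4726, mean = 4726/9 = 525.111

525.1 ms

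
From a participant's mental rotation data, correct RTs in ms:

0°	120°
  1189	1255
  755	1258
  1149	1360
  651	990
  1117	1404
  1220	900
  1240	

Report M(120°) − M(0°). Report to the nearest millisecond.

M(0°) = 7321/7 = 1045.857
M(120°) = 7167/6 = 1194.500
Difference = 1194.500 − 1045.857 = 148.643 ms

149 ms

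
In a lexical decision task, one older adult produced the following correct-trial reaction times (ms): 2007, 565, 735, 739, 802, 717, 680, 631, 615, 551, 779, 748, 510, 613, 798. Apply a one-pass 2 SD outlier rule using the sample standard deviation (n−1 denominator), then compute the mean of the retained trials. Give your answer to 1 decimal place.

n = 15, ΣRT = 11490, M = 766.000
Σ(x−M)² = 1770978.00; s = √(1770978.00/14) = 355.666
Cutoffs: 766.000 ± 2·355.666 → [54.7, 1477.3]
Outside: 2007 → excluded.
Retained (n=14): Σ = 9483, mean = 9483/14 = 677.357

677.4 ms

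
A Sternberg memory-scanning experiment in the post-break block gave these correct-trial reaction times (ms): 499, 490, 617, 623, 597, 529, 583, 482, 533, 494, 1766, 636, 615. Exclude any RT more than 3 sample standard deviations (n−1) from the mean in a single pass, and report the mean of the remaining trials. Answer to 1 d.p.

558.2 ms

n = 13, ΣRT = 8464, M = 651.077
Σ(x−M)² = 1385268.92; s = √(1385268.92/12) = 339.763
Cutoffs: 651.077 ± 3·339.763 → [-368.2, 1670.4]
Outside: 1766 → excluded.
Retained (n=12): Σ = 6698, mean = 6698/12 = 558.167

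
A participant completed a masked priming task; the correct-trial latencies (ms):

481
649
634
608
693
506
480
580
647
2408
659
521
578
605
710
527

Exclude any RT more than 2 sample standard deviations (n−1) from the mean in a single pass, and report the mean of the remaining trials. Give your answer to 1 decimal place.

n = 16, ΣRT = 11286, M = 705.375
Σ(x−M)² = 3171137.75; s = √(3171137.75/15) = 459.793
Cutoffs: 705.375 ± 2·459.793 → [-214.2, 1625.0]
Outside: 2408 → excluded.
Retained (n=15): Σ = 8878, mean = 8878/15 = 591.867

591.9 ms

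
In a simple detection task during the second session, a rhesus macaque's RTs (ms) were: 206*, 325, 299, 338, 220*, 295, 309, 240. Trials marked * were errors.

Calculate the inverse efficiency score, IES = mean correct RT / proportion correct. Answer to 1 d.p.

Correct trials (n=6): 325, 299, 338, 295, 309, 240
Mean correct RT = 1806/6 = 301.0000 ms
Proportion correct = 6/8
IES = 301.0000 / (6/8) = 401.333 ms

401.3 ms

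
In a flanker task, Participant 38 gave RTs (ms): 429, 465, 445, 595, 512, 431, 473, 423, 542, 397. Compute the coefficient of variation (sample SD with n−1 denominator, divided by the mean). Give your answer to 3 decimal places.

n = 10, Σ = 4712, M = 471.2000
Σ(x−M)² = 33957.600; s = √(33957.600/9) = 61.4253
CV = 61.4253 / 471.2000 = 0.13036

0.130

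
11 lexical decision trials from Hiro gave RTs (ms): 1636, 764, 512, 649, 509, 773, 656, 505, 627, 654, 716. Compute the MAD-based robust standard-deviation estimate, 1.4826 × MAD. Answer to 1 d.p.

Sorted: 505, 509, 512, 627, 649, 654, 656, 716, 764, 773, 1636 → median = 654
|x − 654| sorted: 0, 2, 5, 27, 62, 110, 119, 142, 145, 149, 982 → MAD = 110
Robust SD ≈ 1.4826 × 110 = 163.086

163.1 ms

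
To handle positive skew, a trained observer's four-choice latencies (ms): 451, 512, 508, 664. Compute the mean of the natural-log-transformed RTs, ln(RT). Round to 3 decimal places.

ln(RT): 6.1115, 6.2383, 6.2305, 6.4983
Σ ln(RT) = 25.0786
Mean = 25.0786/4 = 6.26964

6.270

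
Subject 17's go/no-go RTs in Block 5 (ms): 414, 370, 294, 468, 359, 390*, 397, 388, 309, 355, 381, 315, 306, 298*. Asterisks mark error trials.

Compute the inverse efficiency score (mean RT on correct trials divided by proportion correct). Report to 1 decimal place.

423.5 ms

Correct trials (n=12): 414, 370, 294, 468, 359, 397, 388, 309, 355, 381, 315, 306
Mean correct RT = 4356/12 = 363.0000 ms
Proportion correct = 12/14
IES = 363.0000 / (12/14) = 423.500 ms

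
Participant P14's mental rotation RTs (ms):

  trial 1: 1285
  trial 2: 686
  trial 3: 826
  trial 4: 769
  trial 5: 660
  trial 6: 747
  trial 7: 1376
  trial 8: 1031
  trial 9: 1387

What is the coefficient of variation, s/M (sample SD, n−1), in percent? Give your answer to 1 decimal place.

n = 9, Σ = 8767, M = 974.1111
Σ(x−M)² = 729140.889; s = √(729140.889/8) = 301.8983
CV = 301.8983 / 974.1111 = 0.30992 = 30.992%

31.0%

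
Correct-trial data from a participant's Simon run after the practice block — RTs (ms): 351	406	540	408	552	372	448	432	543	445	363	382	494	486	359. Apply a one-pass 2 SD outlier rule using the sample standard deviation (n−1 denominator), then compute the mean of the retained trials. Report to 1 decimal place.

438.7 ms

n = 15, ΣRT = 6581, M = 438.733
Σ(x−M)² = 68892.93; s = √(68892.93/14) = 70.149
Cutoffs: 438.733 ± 2·70.149 → [298.4, 579.0]
No RTs fall outside the cutoffs; all 15 retained. Mean = 6581/15 = 438.733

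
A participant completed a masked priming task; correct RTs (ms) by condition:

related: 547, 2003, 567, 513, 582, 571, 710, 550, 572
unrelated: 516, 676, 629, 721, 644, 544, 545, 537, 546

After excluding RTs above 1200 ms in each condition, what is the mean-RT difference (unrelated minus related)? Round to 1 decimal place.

related: exclude 2003
M(related) = 4612/8 = 576.500
M(unrelated) = 5358/9 = 595.333
Difference = 595.333 − 576.500 = 18.833 ms

18.8 ms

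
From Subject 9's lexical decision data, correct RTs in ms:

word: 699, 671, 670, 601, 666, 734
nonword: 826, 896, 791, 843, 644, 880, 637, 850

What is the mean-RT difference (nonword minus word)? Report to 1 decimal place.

122.4 ms

M(word) = 4041/6 = 673.500
M(nonword) = 6367/8 = 795.875
Difference = 795.875 − 673.500 = 122.375 ms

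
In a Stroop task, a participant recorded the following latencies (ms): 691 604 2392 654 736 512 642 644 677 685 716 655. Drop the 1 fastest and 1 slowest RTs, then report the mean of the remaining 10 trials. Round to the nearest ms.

670 ms

Sorted: 512, 604, 642, 644, 654, 655, 677, 685, 691, 716, 736, 2392
Drop lowest 1 (512) and highest 1 (2392)
Remaining (n=10): Σ = 6704, mean = 6704/10 = 670.400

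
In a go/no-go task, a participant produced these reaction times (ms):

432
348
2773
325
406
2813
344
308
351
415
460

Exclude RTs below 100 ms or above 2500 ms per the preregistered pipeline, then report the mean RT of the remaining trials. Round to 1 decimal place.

Excluded: 2773, 2813
Retained (n=9): Σ = 3389
Mean = 3389/9 = 376.5556

376.6 ms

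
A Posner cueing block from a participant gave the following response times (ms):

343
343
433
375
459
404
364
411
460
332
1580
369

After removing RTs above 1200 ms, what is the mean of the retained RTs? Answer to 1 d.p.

Excluded: 1580
Retained (n=11): Σ = 4293
Mean = 4293/11 = 390.2727

390.3 ms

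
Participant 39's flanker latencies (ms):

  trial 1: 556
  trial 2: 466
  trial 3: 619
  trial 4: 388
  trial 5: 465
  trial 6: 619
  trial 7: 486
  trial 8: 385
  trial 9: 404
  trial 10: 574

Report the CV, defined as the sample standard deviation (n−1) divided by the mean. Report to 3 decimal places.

0.183

n = 10, Σ = 4962, M = 496.2000
Σ(x−M)² = 74351.600; s = √(74351.600/9) = 90.8916
CV = 90.8916 / 496.2000 = 0.18318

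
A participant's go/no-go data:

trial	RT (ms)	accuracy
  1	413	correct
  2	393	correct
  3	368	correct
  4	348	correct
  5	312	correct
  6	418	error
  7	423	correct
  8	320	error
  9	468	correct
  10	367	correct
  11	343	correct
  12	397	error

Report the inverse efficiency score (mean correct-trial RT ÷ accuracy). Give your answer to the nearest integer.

Correct trials (n=9): 413, 393, 368, 348, 312, 423, 468, 367, 343
Mean correct RT = 3435/9 = 381.6667 ms
Proportion correct = 9/12
IES = 381.6667 / (9/12) = 508.889 ms

509 ms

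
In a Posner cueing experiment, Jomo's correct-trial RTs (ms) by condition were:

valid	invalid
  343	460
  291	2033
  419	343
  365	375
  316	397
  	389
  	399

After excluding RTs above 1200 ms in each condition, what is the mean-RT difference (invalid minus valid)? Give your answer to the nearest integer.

invalid: exclude 2033
M(valid) = 1734/5 = 346.800
M(invalid) = 2363/6 = 393.833
Difference = 393.833 − 346.800 = 47.033 ms

47 ms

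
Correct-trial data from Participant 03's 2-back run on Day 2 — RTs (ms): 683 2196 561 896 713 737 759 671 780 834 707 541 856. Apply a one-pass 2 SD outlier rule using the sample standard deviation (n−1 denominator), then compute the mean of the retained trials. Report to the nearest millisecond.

n = 13, ΣRT = 10934, M = 841.077
Σ(x−M)² = 2117188.92; s = √(2117188.92/12) = 420.039
Cutoffs: 841.077 ± 2·420.039 → [1.0, 1681.2]
Outside: 2196 → excluded.
Retained (n=12): Σ = 8738, mean = 8738/12 = 728.167

728 ms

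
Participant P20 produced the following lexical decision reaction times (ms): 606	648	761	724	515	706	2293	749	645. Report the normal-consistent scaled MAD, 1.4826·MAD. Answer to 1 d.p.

Sorted: 515, 606, 645, 648, 706, 724, 749, 761, 2293 → median = 706
|x − 706| sorted: 0, 18, 43, 55, 58, 61, 100, 191, 1587 → MAD = 58
Robust SD ≈ 1.4826 × 58 = 85.991

86.0 ms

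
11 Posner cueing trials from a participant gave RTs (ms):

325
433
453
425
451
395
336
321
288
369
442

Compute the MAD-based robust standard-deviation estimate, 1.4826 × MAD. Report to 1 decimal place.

Sorted: 288, 321, 325, 336, 369, 395, 425, 433, 442, 451, 453 → median = 395
|x − 395| sorted: 0, 26, 30, 38, 47, 56, 58, 59, 70, 74, 107 → MAD = 56
Robust SD ≈ 1.4826 × 56 = 83.026

83.0 ms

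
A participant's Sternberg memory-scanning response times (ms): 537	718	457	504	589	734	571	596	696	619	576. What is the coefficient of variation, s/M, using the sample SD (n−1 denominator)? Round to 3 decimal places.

n = 11, Σ = 6597, M = 599.7273
Σ(x−M)² = 76644.182; s = √(76644.182/10) = 87.5467
CV = 87.5467 / 599.7273 = 0.14598

0.146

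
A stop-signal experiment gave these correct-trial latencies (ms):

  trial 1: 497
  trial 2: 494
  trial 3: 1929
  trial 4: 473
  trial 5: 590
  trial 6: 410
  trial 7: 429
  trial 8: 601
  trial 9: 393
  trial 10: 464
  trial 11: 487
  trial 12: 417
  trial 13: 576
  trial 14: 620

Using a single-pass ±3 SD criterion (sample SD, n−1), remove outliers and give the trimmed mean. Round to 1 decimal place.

n = 14, ΣRT = 8380, M = 598.571
Σ(x−M)² = 1978207.43; s = √(1978207.43/13) = 390.089
Cutoffs: 598.571 ± 3·390.089 → [-571.7, 1768.8]
Outside: 1929 → excluded.
Retained (n=13): Σ = 6451, mean = 6451/13 = 496.231

496.2 ms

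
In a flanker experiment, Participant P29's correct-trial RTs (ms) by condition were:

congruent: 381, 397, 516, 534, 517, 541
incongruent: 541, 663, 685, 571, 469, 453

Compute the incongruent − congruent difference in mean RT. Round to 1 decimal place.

M(congruent) = 2886/6 = 481.000
M(incongruent) = 3382/6 = 563.667
Difference = 563.667 − 481.000 = 82.667 ms

82.7 ms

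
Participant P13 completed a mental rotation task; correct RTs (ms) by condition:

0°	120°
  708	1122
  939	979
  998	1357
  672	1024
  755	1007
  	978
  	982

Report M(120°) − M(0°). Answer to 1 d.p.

249.7 ms

M(0°) = 4072/5 = 814.400
M(120°) = 7449/7 = 1064.143
Difference = 1064.143 − 814.400 = 249.743 ms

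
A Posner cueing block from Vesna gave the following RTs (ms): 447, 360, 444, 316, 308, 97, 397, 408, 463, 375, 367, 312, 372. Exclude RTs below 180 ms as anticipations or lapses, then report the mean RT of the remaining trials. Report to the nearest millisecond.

381 ms

Excluded: 97
Retained (n=12): Σ = 4569
Mean = 4569/12 = 380.7500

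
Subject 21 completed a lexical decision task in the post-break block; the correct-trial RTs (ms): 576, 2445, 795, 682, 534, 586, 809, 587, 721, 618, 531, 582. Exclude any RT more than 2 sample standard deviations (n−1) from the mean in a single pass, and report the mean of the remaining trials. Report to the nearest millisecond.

n = 12, ΣRT = 9466, M = 788.833
Σ(x−M)² = 3089905.67; s = √(3089905.67/11) = 530.000
Cutoffs: 788.833 ± 2·530.000 → [-271.2, 1848.8]
Outside: 2445 → excluded.
Retained (n=11): Σ = 7021, mean = 7021/11 = 638.273

638 ms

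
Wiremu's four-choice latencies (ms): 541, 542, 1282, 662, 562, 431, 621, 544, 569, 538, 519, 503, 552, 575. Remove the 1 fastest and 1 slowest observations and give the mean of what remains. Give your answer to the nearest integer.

Sorted: 431, 503, 519, 538, 541, 542, 544, 552, 562, 569, 575, 621, 662, 1282
Drop lowest 1 (431) and highest 1 (1282)
Remaining (n=12): Σ = 6728, mean = 6728/12 = 560.667

561 ms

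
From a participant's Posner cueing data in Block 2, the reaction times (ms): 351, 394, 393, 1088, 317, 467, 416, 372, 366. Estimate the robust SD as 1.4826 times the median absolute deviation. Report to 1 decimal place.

Sorted: 317, 351, 366, 372, 393, 394, 416, 467, 1088 → median = 393
|x − 393| sorted: 0, 1, 21, 23, 27, 42, 74, 76, 695 → MAD = 27
Robust SD ≈ 1.4826 × 27 = 40.030

40.0 ms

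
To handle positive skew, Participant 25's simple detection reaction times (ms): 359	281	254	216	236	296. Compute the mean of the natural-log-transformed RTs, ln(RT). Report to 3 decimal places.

5.598

ln(RT): 5.8833, 5.6384, 5.5373, 5.3753, 5.4638, 5.6904
Σ ln(RT) = 33.5885
Mean = 33.5885/6 = 5.59808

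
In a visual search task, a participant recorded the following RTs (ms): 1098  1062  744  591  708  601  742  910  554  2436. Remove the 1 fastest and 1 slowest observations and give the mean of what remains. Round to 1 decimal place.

807.0 ms

Sorted: 554, 591, 601, 708, 742, 744, 910, 1062, 1098, 2436
Drop lowest 1 (554) and highest 1 (2436)
Remaining (n=8): Σ = 6456, mean = 6456/8 = 807.000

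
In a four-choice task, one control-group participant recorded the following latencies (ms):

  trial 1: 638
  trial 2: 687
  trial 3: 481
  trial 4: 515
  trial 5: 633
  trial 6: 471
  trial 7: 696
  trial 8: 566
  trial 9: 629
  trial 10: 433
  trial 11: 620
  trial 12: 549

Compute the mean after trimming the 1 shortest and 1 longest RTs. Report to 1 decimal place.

Sorted: 433, 471, 481, 515, 549, 566, 620, 629, 633, 638, 687, 696
Drop lowest 1 (433) and highest 1 (696)
Remaining (n=10): Σ = 5789, mean = 5789/10 = 578.900

578.9 ms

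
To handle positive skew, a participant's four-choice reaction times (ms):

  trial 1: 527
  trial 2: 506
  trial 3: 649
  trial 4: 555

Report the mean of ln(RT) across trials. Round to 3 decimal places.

6.322

ln(RT): 6.2672, 6.2265, 6.4754, 6.3190
Σ ln(RT) = 25.2881
Mean = 25.2881/4 = 6.32203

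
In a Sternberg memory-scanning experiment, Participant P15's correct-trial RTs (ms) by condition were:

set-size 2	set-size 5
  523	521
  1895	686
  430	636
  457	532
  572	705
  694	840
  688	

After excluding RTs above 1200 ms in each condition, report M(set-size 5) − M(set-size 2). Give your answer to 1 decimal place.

set-size 2: exclude 1895
M(set-size 2) = 3364/6 = 560.667
M(set-size 5) = 3920/6 = 653.333
Difference = 653.333 − 560.667 = 92.667 ms

92.7 ms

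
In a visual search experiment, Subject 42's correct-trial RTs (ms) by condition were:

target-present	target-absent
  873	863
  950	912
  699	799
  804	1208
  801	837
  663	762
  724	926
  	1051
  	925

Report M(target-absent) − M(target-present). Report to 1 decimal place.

132.6 ms

M(target-present) = 5514/7 = 787.714
M(target-absent) = 8283/9 = 920.333
Difference = 920.333 − 787.714 = 132.619 ms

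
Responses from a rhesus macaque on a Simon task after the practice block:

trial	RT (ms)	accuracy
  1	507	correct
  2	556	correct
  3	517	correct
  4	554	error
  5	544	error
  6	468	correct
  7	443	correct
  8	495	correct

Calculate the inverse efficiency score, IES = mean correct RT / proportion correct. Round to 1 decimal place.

663.6 ms

Correct trials (n=6): 507, 556, 517, 468, 443, 495
Mean correct RT = 2986/6 = 497.6667 ms
Proportion correct = 6/8
IES = 497.6667 / (6/8) = 663.556 ms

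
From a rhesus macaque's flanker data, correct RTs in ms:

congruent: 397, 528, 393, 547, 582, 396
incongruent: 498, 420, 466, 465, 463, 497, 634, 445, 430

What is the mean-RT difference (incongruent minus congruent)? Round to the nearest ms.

6 ms

M(congruent) = 2843/6 = 473.833
M(incongruent) = 4318/9 = 479.778
Difference = 479.778 − 473.833 = 5.944 ms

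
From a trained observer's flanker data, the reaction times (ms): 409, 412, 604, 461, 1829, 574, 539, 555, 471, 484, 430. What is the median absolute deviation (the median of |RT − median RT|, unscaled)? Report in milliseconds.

Sorted: 409, 412, 430, 461, 471, 484, 539, 555, 574, 604, 1829 → median = 484
|x − 484|: 75, 72, 120, 23, 1345, 90, 55, 71, 13, 0, 54
Sorted deviations: 0, 13, 23, 54, 55, 71, 72, 75, 90, 120, 1345 → MAD = 71

71 ms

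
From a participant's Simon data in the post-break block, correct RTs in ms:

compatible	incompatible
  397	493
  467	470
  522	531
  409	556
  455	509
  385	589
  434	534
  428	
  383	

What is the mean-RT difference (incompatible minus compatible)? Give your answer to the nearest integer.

95 ms

M(compatible) = 3880/9 = 431.111
M(incompatible) = 3682/7 = 526.000
Difference = 526.000 − 431.111 = 94.889 ms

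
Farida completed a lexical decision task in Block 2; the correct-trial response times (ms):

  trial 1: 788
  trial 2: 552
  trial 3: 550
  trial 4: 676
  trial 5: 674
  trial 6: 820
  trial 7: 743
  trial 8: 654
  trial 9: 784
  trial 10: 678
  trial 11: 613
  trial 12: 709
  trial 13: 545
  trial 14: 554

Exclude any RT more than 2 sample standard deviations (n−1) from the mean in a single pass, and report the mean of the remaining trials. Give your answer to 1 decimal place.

667.1 ms

n = 14, ΣRT = 9340, M = 667.143
Σ(x−M)² = 117181.71; s = √(117181.71/13) = 94.942
Cutoffs: 667.143 ± 2·94.942 → [477.3, 857.0]
No RTs fall outside the cutoffs; all 14 retained. Mean = 9340/14 = 667.143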